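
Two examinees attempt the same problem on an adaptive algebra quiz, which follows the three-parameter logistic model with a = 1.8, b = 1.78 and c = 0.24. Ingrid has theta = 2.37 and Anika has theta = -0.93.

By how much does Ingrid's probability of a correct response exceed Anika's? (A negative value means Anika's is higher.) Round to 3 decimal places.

P(theta) = c + (1 − c) · 1 / (1 + exp(−a(theta − b)))
P(Ingrid) = 0.8047  [exponent 1.0620]
P(Anika) = 0.2457  [exponent -4.8780]
Difference = 0.8047 − 0.2457 = 0.5590

0.559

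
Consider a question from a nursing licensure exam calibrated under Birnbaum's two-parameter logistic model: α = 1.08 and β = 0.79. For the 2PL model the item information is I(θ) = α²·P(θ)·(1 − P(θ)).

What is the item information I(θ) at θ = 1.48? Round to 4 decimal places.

P = 1/(1+e^{-0.7452}) = 0.6781
P(1−P) = 0.6781 × 0.3219 = 0.2183
I = α² × P(1−P) = 1.08² × 0.2183 = 0.25459

0.2546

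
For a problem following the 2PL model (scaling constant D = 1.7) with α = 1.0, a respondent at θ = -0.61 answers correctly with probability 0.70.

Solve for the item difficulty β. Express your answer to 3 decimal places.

P(θ) = 1 / (1 + exp(−D·α(θ − β)))
logit(0.70) = ln(0.70/0.30) = 0.8473
β = θ − logit/(1.7·α) = -0.61 − 0.8473/1.7000 = -1.1084

-1.108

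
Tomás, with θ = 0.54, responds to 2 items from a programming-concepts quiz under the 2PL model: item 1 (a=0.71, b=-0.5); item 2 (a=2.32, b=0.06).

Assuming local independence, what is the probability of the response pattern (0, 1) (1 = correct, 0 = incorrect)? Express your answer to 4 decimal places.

0.2434

P(θ) = 1 / (1 + exp(−a(θ − b)))
P_1 = 1/(1+e^{-0.7384}) = 0.6766
P_2 = 1/(1+e^{-1.1136}) = 0.7528
L = (1−P_1) × P_2 = 0.3234 × 0.7528 = 0.24342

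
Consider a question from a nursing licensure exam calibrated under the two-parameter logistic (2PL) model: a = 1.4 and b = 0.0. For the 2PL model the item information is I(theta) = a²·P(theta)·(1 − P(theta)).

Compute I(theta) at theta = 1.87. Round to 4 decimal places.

0.1242

P = 1/(1+e^{-2.6180}) = 0.9320
P(1−P) = 0.9320 × 0.0680 = 0.0634
I = a² × P(1−P) = 1.4² × 0.0634 = 0.12420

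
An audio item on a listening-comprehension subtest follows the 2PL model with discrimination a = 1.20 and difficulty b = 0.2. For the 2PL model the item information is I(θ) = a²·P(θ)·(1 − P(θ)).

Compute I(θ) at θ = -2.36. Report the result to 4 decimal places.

0.0609

P = 1/(1+e^{3.0720}) = 0.0443
P(1−P) = 0.0443 × 0.9557 = 0.0423
I = a² × P(1−P) = 1.20² × 0.0423 = 0.06094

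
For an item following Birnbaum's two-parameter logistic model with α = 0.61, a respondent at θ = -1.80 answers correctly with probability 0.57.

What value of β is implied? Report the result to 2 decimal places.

-2.26

P(θ) = 1 / (1 + exp(−α(θ − β)))
logit(0.57) = ln(0.57/0.43) = 0.2819
β = θ − logit/(α) = -1.80 − 0.2819/0.6100 = -2.2621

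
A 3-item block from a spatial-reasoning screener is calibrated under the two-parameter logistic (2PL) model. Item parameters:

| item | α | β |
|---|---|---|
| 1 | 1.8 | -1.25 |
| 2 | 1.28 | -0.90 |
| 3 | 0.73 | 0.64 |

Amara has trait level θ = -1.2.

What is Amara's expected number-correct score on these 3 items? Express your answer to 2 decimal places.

P(θ) = 1 / (1 + exp(−α(θ − β)))
P_1 = 1/(1+e^{-0.0900}) = 0.5225
P_2 = 1/(1+e^{0.3840}) = 0.4052
P_3 = 1/(1+e^{1.3432}) = 0.2070
E[score] = 0.5225 + 0.4052 + 0.2070 = 1.1346

1.13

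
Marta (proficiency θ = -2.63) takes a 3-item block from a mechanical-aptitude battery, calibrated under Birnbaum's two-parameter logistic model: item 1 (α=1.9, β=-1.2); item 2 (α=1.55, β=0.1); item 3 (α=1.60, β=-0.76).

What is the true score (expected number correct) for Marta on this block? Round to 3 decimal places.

P(θ) = 1 / (1 + exp(−α(θ − β)))
P_1 = 1/(1+e^{2.7170}) = 0.0620
P_2 = 1/(1+e^{4.2315}) = 0.0143
P_3 = 1/(1+e^{2.9920}) = 0.0478
E[score] = 0.0620 + 0.0143 + 0.0478 = 0.1241

0.124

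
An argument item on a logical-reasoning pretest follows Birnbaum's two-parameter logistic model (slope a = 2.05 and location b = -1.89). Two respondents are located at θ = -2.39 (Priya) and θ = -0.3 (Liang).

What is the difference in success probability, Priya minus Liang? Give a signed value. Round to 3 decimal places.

P(θ) = 1 / (1 + exp(−a(θ − b)))
P(Priya) = 0.2641  [exponent -1.0250]
P(Liang) = 0.9630  [exponent 3.2595]
Difference = 0.2641 − 0.9630 = -0.6990

-0.699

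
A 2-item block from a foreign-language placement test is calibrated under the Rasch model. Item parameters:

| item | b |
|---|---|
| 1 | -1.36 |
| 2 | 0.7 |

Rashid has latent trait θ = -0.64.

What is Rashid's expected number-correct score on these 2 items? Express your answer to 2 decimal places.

P(θ) = 1 / (1 + exp(−(θ − b)))
P_1 = 1/(1+e^{-0.7200}) = 0.6726
P_2 = 1/(1+e^{1.3400}) = 0.2075
E[score] = 0.6726 + 0.2075 = 0.8801

0.88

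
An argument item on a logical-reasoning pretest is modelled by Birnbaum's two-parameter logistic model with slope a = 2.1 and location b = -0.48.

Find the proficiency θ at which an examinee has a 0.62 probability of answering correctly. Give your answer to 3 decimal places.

-0.247

P(θ) = 1 / (1 + exp(−a(θ − b)))
logit = ln(0.6200/0.3800) = 0.4895
θ = b + logit/(a) = -0.48 + 0.4895/2.1000 = -0.2469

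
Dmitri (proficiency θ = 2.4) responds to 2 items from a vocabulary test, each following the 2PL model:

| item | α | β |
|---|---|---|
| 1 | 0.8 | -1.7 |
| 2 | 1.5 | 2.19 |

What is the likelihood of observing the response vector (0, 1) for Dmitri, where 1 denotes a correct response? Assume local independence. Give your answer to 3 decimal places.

0.021

P(θ) = 1 / (1 + exp(−α(θ − β)))
P_1 = 1/(1+e^{-3.2800}) = 0.9637
P_2 = 1/(1+e^{-0.3150}) = 0.5781
L = (1−P_1) × P_2 = 0.0363 × 0.5781 = 0.02096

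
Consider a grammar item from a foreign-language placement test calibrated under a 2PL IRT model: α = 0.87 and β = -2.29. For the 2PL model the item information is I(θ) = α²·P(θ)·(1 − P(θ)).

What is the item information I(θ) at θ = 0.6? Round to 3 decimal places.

P = 1/(1+e^{-2.5143}) = 0.9251
P(1−P) = 0.9251 × 0.0749 = 0.0693
I = α² × P(1−P) = 0.87² × 0.0693 = 0.05242

0.052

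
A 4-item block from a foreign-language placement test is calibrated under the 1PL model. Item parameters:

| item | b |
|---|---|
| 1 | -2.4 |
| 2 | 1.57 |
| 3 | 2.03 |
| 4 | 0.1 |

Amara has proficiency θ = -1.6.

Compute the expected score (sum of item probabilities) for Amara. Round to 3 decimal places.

P(θ) = 1 / (1 + exp(−(θ − b)))
P_1 = 1/(1+e^{-0.8000}) = 0.6900
P_2 = 1/(1+e^{3.1700}) = 0.0403
P_3 = 1/(1+e^{3.6300}) = 0.0258
P_4 = 1/(1+e^{1.7000}) = 0.1545
E[score] = 0.6900 + 0.0403 + 0.0258 + 0.1545 = 0.9106

0.911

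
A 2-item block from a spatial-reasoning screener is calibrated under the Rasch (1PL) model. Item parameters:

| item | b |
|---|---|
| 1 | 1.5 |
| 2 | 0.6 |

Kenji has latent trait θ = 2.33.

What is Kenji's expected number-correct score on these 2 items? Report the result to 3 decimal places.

P(θ) = 1 / (1 + exp(−(θ − b)))
P_1 = 1/(1+e^{-0.8300}) = 0.6964
P_2 = 1/(1+e^{-1.7300}) = 0.8494
E[score] = 0.6964 + 0.8494 = 1.5458

1.546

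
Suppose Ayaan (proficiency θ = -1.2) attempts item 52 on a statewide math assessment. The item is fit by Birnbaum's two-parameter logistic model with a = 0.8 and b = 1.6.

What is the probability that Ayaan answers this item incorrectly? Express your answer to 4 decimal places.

0.9038

P(θ) = 1 / (1 + exp(−a(θ − b)))
Exponent: 0.8 × (-1.2 − 1.6) = -2.2400
1/(1 + e^{2.2400}) = 0.0962
P(incorrect) = 1 − 0.0962 = 0.9038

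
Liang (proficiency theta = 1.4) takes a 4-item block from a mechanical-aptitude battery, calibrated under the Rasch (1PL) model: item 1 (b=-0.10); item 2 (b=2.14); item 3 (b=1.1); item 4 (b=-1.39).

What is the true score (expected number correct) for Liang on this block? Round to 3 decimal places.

P(theta) = 1 / (1 + exp(−(theta − b)))
P_1 = 1/(1+e^{-1.5000}) = 0.8176
P_2 = 1/(1+e^{0.7400}) = 0.3230
P_3 = 1/(1+e^{-0.3000}) = 0.5744
P_4 = 1/(1+e^{-2.7900}) = 0.9421
E[score] = 0.8176 + 0.3230 + 0.5744 + 0.9421 = 2.6572

2.657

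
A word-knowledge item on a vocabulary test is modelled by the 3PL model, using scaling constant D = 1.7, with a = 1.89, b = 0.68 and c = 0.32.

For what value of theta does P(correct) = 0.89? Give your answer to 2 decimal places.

P(theta) = c + (1 − c) · 1 / (1 + exp(−D·a(theta − b)))
Remove guessing floor: (0.89 − 0.32)/(1 − 0.32) = 0.8382
logit = ln(0.8382/0.1618) = 1.6452
theta = b + logit/(1.7·a) = 0.68 + 1.6452/3.2130 = 1.1920

1.19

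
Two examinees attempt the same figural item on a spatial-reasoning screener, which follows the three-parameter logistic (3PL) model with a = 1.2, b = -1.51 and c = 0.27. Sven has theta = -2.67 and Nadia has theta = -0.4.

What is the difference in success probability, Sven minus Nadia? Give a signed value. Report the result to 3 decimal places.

-0.432

P(theta) = c + (1 − c) · 1 / (1 + exp(−a(theta − b)))
P(Sven) = 0.4153  [exponent -1.3920]
P(Nadia) = 0.8476  [exponent 1.3320]
Difference = 0.4153 − 0.8476 = -0.4322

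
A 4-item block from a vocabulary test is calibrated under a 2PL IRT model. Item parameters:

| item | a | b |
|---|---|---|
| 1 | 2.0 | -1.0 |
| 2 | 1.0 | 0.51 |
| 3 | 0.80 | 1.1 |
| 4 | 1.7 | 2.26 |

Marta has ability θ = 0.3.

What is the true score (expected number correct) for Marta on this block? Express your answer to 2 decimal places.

P(θ) = 1 / (1 + exp(−a(θ − b)))
P_1 = 1/(1+e^{-2.6000}) = 0.9309
P_2 = 1/(1+e^{0.2100}) = 0.4477
P_3 = 1/(1+e^{0.6400}) = 0.3452
P_4 = 1/(1+e^{3.3320}) = 0.0345
E[score] = 0.9309 + 0.4477 + 0.3452 + 0.0345 = 1.7583

1.76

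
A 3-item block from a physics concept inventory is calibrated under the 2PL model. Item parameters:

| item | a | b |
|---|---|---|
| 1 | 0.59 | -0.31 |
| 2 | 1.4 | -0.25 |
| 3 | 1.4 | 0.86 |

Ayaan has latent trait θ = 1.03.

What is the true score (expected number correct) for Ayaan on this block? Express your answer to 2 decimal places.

2.10

P(θ) = 1 / (1 + exp(−a(θ − b)))
P_1 = 1/(1+e^{-0.7906}) = 0.6880
P_2 = 1/(1+e^{-1.7920}) = 0.8572
P_3 = 1/(1+e^{-0.2380}) = 0.5592
E[score] = 0.6880 + 0.8572 + 0.5592 = 2.1044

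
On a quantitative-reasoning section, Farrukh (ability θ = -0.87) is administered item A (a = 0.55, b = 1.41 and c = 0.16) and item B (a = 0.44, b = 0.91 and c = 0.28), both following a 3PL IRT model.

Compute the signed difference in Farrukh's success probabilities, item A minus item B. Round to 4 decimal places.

-0.1593

P(θ) = c + (1 − c) · 1 / (1 + exp(−a(θ − b)))
P_A = 0.3465
P_B = 0.5058
P_A − P_B = -0.1593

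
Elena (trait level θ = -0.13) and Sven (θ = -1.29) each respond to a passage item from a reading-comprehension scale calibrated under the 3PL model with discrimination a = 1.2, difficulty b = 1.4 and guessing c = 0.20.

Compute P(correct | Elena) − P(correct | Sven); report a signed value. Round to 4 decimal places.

P(θ) = c + (1 − c) · 1 / (1 + exp(−a(θ − b)))
P(Elena) = 0.3100  [exponent -1.8360]
P(Sven) = 0.2305  [exponent -3.2280]
Difference = 0.3100 − 0.2305 = 0.0795

0.0795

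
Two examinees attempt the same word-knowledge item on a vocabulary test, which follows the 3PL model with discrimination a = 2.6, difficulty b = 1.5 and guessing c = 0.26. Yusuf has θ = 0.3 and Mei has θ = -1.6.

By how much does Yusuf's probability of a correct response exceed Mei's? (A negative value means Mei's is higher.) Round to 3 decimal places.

P(θ) = c + (1 − c) · 1 / (1 + exp(−a(θ − b)))
P(Yusuf) = 0.2913  [exponent -3.1200]
P(Mei) = 0.2602  [exponent -8.0600]
Difference = 0.2913 − 0.2602 = 0.0311

0.031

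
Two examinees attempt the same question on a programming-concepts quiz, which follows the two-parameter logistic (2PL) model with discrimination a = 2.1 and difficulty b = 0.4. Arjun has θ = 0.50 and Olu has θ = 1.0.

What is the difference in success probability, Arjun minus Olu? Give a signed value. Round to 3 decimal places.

P(θ) = 1 / (1 + exp(−a(θ − b)))
P(Arjun) = 0.5523  [exponent 0.2100]
P(Olu) = 0.7790  [exponent 1.2600]
Difference = 0.5523 − 0.7790 = -0.2267

-0.227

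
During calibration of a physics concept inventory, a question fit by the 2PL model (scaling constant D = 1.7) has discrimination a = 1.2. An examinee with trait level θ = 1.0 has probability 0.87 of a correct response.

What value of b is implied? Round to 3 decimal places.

0.068

P(θ) = 1 / (1 + exp(−D·a(θ − b)))
logit(0.87) = ln(0.87/0.13) = 1.9010
b = θ − logit/(1.7·a) = 1.0 − 1.9010/2.0400 = 0.0682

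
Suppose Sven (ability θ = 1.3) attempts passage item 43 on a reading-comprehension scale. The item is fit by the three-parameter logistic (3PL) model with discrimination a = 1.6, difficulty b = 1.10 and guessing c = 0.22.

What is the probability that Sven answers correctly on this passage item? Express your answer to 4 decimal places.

P(θ) = c + (1 − c) · 1 / (1 + exp(−a(θ − b)))
Exponent: 1.6 × (1.3 − 1.10) = 0.3200
1/(1 + e^{-0.3200}) = 0.5793
P = 0.22 + 0.78 × 0.5793 = 0.6719

0.6719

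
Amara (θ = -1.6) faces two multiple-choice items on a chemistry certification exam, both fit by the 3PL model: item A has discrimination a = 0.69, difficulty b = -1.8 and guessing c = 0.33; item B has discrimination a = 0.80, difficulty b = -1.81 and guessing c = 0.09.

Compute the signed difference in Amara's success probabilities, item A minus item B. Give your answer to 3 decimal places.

0.105

P(θ) = c + (1 − c) · 1 / (1 + exp(−a(θ − b)))
P_A = 0.6881
P_B = 0.5831
P_A − P_B = 0.1049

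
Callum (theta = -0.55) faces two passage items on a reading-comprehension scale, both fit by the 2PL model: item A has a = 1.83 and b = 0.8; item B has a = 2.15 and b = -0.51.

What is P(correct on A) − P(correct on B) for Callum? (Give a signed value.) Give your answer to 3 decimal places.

-0.401

P(theta) = 1 / (1 + exp(−a(theta − b)))
P_A = 0.0780
P_B = 0.4785
P_A − P_B = -0.4006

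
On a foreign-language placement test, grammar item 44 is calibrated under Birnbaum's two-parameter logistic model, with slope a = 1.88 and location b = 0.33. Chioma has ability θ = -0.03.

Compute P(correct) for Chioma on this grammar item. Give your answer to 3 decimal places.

0.337

P(θ) = 1 / (1 + exp(−a(θ − b)))
Exponent: 1.88 × (-0.03 − 0.33) = -0.6768
1/(1 + e^{0.6768}) = 0.3370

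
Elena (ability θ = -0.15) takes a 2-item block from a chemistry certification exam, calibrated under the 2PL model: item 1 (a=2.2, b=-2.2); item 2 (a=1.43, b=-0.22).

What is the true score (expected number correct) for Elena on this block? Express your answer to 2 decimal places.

P(θ) = 1 / (1 + exp(−a(θ − b)))
P_1 = 1/(1+e^{-4.5100}) = 0.9891
P_2 = 1/(1+e^{-0.1001}) = 0.5250
E[score] = 0.9891 + 0.5250 = 1.5141

1.51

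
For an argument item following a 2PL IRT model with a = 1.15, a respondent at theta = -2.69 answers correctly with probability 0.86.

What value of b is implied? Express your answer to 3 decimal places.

P(theta) = 1 / (1 + exp(−a(theta − b)))
logit(0.86) = ln(0.86/0.14) = 1.8153
b = theta − logit/(a) = -2.69 − 1.8153/1.1500 = -4.2685

-4.269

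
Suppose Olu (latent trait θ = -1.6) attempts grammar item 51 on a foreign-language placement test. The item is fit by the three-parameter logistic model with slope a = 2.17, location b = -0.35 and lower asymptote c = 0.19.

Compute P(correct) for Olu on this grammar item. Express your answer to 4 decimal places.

P(θ) = c + (1 − c) · 1 / (1 + exp(−a(θ − b)))
Exponent: 2.17 × (-1.6 − (-0.35)) = -2.7125
1/(1 + e^{2.7125}) = 0.0622
P = 0.19 + 0.81 × 0.0622 = 0.2404

0.2404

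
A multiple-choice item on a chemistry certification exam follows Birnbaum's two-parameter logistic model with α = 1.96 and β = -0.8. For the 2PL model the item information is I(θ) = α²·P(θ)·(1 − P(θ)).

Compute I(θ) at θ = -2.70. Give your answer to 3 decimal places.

0.088

P = 1/(1+e^{3.7240}) = 0.0236
P(1−P) = 0.0236 × 0.9764 = 0.0230
I = α² × P(1−P) = 1.96² × 0.0230 = 0.08841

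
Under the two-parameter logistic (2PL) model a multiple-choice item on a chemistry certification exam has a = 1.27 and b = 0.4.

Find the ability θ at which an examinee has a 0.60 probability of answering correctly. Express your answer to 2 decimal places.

0.72

P(θ) = 1 / (1 + exp(−a(θ − b)))
logit = ln(0.6000/0.4000) = 0.4055
θ = b + logit/(a) = 0.4 + 0.4055/1.2700 = 0.7193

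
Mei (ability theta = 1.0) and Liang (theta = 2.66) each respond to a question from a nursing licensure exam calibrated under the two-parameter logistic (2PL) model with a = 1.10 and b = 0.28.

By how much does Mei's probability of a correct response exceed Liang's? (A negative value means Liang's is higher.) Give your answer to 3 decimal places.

P(theta) = 1 / (1 + exp(−a(theta − b)))
P(Mei) = 0.6883  [exponent 0.7920]
P(Liang) = 0.9320  [exponent 2.6180]
Difference = 0.6883 − 0.9320 = -0.2438

-0.244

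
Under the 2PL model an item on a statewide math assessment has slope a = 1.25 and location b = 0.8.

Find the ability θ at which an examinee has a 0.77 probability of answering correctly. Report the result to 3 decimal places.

1.767

P(θ) = 1 / (1 + exp(−a(θ − b)))
logit = ln(0.7700/0.2300) = 1.2083
θ = b + logit/(a) = 0.8 + 1.2083/1.2500 = 1.7666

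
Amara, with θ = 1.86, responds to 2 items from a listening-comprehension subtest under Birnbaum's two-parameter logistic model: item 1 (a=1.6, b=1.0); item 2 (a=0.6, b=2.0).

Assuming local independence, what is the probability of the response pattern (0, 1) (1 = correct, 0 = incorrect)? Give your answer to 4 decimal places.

P(θ) = 1 / (1 + exp(−a(θ − b)))
P_1 = 1/(1+e^{-1.3760}) = 0.7983
P_2 = 1/(1+e^{0.0840}) = 0.4790
L = (1−P_1) × P_2 = 0.2017 × 0.4790 = 0.09659

0.0966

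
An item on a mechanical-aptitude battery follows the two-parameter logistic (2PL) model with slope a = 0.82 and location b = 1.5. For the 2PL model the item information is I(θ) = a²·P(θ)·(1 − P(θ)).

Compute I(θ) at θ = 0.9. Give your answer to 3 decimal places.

0.158

P = 1/(1+e^{0.4920}) = 0.3794
P(1−P) = 0.3794 × 0.6206 = 0.2355
I = a² × P(1−P) = 0.82² × 0.2355 = 0.15832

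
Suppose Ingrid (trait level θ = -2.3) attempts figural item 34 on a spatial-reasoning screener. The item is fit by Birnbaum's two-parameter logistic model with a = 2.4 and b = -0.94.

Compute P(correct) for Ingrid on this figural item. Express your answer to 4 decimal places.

0.0368

P(θ) = 1 / (1 + exp(−a(θ − b)))
Exponent: 2.4 × (-2.3 − (-0.94)) = -3.2640
1/(1 + e^{3.2640}) = 0.0368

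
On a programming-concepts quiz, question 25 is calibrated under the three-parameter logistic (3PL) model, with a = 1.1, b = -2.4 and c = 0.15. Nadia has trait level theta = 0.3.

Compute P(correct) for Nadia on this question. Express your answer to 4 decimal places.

0.9585

P(theta) = c + (1 − c) · 1 / (1 + exp(−a(theta − b)))
Exponent: 1.1 × (0.3 − (-2.4)) = 2.9700
1/(1 + e^{-2.9700}) = 0.9512
P = 0.15 + 0.85 × 0.9512 = 0.9585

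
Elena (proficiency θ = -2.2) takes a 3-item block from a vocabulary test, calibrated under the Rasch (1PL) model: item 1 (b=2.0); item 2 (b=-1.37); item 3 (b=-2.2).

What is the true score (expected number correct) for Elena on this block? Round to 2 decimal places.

P(θ) = 1 / (1 + exp(−(θ − b)))
P_1 = 1/(1+e^{4.2000}) = 0.0148
P_2 = 1/(1+e^{0.8300}) = 0.3036
P_3 = 1/(1+e^{0.0000}) = 0.5000
E[score] = 0.0148 + 0.3036 + 0.5000 = 0.8184

0.82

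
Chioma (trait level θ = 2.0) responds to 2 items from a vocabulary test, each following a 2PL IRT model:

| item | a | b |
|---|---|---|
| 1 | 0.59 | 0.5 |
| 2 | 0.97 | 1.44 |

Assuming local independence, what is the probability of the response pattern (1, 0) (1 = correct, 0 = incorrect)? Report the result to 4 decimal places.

0.2601

P(θ) = 1 / (1 + exp(−a(θ − b)))
P_1 = 1/(1+e^{-0.8850}) = 0.7079
P_2 = 1/(1+e^{-0.5432}) = 0.6326
L = P_1 × (1−P_2) = 0.7079 × 0.3674 = 0.26010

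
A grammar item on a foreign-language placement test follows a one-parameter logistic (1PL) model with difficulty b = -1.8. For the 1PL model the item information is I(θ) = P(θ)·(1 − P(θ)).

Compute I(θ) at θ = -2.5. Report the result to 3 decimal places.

0.222

P = 1/(1+e^{0.7000}) = 0.3318
P(1−P) = 0.3318 × 0.6682 = 0.2217
I = P(1−P) = 0.22171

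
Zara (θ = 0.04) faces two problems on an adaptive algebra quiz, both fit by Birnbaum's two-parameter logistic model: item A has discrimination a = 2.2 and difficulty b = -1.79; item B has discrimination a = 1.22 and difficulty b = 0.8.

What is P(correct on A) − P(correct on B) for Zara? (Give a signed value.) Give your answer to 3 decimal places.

P(θ) = 1 / (1 + exp(−a(θ − b)))
P_A = 0.9825
P_B = 0.2835
P_A − P_B = 0.6990

0.699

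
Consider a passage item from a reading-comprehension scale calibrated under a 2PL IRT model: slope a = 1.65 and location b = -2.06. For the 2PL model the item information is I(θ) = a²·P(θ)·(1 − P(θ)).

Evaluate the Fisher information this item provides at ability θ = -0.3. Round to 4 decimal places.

0.1341

P = 1/(1+e^{-2.9040}) = 0.9480
P(1−P) = 0.9480 × 0.0520 = 0.0493
I = a² × P(1−P) = 1.65² × 0.0493 = 0.13410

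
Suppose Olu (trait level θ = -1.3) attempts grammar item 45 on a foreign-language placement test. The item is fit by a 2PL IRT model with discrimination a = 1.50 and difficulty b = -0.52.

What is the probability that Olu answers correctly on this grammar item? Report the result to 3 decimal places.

0.237

P(θ) = 1 / (1 + exp(−a(θ − b)))
Exponent: 1.50 × (-1.3 − (-0.52)) = -1.1700
1/(1 + e^{1.1700}) = 0.2369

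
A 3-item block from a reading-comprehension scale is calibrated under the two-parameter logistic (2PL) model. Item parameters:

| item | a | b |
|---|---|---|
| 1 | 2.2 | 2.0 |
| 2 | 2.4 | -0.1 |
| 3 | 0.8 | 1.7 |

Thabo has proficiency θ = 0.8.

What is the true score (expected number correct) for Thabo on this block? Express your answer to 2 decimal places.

P(θ) = 1 / (1 + exp(−a(θ − b)))
P_1 = 1/(1+e^{2.6400}) = 0.0666
P_2 = 1/(1+e^{-2.1600}) = 0.8966
P_3 = 1/(1+e^{0.7200}) = 0.3274
E[score] = 0.0666 + 0.8966 + 0.3274 = 1.2906

1.29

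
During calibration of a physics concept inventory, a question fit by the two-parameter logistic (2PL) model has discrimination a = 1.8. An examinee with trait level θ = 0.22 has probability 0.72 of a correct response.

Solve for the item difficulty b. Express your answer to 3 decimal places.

-0.305

P(θ) = 1 / (1 + exp(−a(θ − b)))
logit(0.72) = ln(0.72/0.28) = 0.9445
b = θ − logit/(a) = 0.22 − 0.9445/1.8000 = -0.3047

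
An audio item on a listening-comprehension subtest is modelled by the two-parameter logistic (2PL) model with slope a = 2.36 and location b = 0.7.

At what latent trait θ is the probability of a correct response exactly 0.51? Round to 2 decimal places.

P(θ) = 1 / (1 + exp(−a(θ − b)))
logit = ln(0.5100/0.4900) = 0.0400
θ = b + logit/(a) = 0.7 + 0.0400/2.3600 = 0.7170

0.72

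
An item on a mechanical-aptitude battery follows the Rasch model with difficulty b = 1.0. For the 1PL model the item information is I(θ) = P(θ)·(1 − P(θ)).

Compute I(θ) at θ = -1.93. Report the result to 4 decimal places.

0.0481

P = 1/(1+e^{2.9300}) = 0.0507
P(1−P) = 0.0507 × 0.9493 = 0.0481
I = P(1−P) = 0.04812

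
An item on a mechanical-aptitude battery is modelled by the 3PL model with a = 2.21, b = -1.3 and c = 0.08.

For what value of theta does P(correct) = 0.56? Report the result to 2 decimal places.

-1.26

P(theta) = c + (1 − c) · 1 / (1 + exp(−a(theta − b)))
Remove guessing floor: (0.56 − 0.08)/(1 − 0.08) = 0.5217
logit = ln(0.5217/0.4783) = 0.0870
theta = b + logit/(a) = -1.3 + 0.0870/2.2100 = -1.2606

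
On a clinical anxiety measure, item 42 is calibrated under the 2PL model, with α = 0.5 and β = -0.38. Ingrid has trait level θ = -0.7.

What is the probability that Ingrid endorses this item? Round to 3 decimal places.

0.460

P(θ) = 1 / (1 + exp(−α(θ − β)))
Exponent: 0.5 × (-0.7 − (-0.38)) = -0.1600
1/(1 + e^{0.1600}) = 0.4601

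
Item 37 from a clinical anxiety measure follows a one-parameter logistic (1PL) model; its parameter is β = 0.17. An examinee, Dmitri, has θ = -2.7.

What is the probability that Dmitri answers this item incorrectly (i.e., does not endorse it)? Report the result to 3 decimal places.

P(θ) = 1 / (1 + exp(−(θ − β)))
Exponent: (-2.7 − 0.17) = -2.8700
1/(1 + e^{2.8700}) = 0.0537
P = 0.0537
P(incorrect) = 1 − 0.0537 = 0.9463

0.946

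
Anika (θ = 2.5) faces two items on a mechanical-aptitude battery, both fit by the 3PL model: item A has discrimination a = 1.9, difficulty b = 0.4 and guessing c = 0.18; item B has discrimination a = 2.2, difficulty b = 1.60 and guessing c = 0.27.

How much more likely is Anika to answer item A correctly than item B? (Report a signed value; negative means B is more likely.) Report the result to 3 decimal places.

0.074

P(θ) = c + (1 − c) · 1 / (1 + exp(−a(θ − b)))
P_A = 0.9851
P_B = 0.9114
P_A − P_B = 0.0737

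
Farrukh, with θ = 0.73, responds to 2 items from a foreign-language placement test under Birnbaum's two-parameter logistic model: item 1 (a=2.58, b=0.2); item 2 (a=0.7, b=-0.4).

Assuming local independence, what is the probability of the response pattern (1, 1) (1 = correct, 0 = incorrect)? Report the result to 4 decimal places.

0.5483

P(θ) = 1 / (1 + exp(−a(θ − b)))
P_1 = 1/(1+e^{-1.3674}) = 0.7970
P_2 = 1/(1+e^{-0.7910}) = 0.6880
L = P_1 × P_2 = 0.7970 × 0.6880 = 0.54834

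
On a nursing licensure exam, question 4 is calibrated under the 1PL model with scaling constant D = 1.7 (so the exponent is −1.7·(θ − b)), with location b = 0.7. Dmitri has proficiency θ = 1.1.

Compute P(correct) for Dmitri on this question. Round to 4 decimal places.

0.6637

P(θ) = 1 / (1 + exp(−D·(θ − b)))
Exponent: 1.7 × (1.1 − 0.7) = 0.6800
1/(1 + e^{-0.6800}) = 0.6637
P = 0.6637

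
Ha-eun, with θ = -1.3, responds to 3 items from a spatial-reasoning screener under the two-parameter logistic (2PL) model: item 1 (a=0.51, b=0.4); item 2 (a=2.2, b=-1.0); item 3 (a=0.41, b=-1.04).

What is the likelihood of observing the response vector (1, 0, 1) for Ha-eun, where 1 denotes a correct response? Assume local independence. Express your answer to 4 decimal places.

0.0923

P(θ) = 1 / (1 + exp(−a(θ − b)))
P_1 = 1/(1+e^{0.8670}) = 0.2959
P_2 = 1/(1+e^{0.6600}) = 0.3407
P_3 = 1/(1+e^{0.1066}) = 0.4734
L = P_1 × (1−P_2) × P_3 = 0.2959 × 0.6593 × 0.4734 = 0.09234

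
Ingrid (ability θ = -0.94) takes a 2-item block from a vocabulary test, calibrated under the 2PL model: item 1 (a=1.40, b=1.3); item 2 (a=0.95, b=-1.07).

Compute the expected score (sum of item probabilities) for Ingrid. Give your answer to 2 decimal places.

P(θ) = 1 / (1 + exp(−a(θ − b)))
P_1 = 1/(1+e^{3.1360}) = 0.0416
P_2 = 1/(1+e^{-0.1235}) = 0.5308
E[score] = 0.0416 + 0.5308 = 0.5725

0.57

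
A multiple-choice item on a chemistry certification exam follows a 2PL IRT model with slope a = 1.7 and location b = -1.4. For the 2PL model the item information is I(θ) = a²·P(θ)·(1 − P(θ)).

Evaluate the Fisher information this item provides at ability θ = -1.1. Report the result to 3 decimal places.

0.677

P = 1/(1+e^{-0.5100}) = 0.6248
P(1−P) = 0.6248 × 0.3752 = 0.2344
I = a² × P(1−P) = 1.7² × 0.2344 = 0.67748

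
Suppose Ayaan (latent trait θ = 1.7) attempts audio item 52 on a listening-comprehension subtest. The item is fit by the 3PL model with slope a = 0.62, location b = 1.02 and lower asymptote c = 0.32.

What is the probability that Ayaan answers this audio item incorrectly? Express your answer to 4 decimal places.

0.2694

P(θ) = c + (1 − c) · 1 / (1 + exp(−a(θ − b)))
Exponent: 0.62 × (1.7 − 1.02) = 0.4216
1/(1 + e^{-0.4216}) = 0.6039
P = 0.32 + 0.68 × 0.6039 = 0.7306
P(incorrect) = 1 − 0.7306 = 0.2694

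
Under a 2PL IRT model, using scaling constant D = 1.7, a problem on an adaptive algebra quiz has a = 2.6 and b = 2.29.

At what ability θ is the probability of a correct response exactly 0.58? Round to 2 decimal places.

P(θ) = 1 / (1 + exp(−D·a(θ − b)))
logit = ln(0.5800/0.4200) = 0.3228
θ = b + logit/(1.7·a) = 2.29 + 0.3228/4.4200 = 2.3630

2.36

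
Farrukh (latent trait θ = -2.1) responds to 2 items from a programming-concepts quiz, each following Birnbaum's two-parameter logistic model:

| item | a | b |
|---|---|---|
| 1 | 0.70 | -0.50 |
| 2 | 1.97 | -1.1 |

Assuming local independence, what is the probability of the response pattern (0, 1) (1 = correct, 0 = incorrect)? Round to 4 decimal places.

P(θ) = 1 / (1 + exp(−a(θ − b)))
P_1 = 1/(1+e^{1.1200}) = 0.2460
P_2 = 1/(1+e^{1.9700}) = 0.1224
L = (1−P_1) × P_2 = 0.7540 × 0.1224 = 0.09228

0.0923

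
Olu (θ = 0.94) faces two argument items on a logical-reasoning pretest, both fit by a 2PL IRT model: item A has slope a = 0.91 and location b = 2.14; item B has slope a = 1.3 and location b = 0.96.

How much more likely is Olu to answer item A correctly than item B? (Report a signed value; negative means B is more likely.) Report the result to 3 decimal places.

P(θ) = 1 / (1 + exp(−a(θ − b)))
P_A = 0.2512
P_B = 0.4935
P_A − P_B = -0.2423

-0.242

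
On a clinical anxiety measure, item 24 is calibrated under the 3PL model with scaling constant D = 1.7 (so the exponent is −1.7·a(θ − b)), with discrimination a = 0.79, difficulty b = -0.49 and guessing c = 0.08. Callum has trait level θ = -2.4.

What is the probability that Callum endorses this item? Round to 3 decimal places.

P(θ) = c + (1 − c) · 1 / (1 + exp(−D·a(θ − b)))
Exponent: 1.7 × 0.79 × (-2.4 − (-0.49)) = -2.5651
1/(1 + e^{2.5651}) = 0.0714
P = 0.08 + 0.92 × 0.0714 = 0.1457

0.146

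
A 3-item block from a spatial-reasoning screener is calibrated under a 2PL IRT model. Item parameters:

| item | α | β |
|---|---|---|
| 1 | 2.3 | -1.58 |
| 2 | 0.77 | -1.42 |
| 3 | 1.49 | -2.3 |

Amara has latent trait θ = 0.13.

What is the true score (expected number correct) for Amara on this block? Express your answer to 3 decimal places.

P(θ) = 1 / (1 + exp(−α(θ − β)))
P_1 = 1/(1+e^{-3.9330}) = 0.9808
P_2 = 1/(1+e^{-1.1935}) = 0.7674
P_3 = 1/(1+e^{-3.6207}) = 0.9739
E[score] = 0.9808 + 0.7674 + 0.9739 = 2.7221

2.722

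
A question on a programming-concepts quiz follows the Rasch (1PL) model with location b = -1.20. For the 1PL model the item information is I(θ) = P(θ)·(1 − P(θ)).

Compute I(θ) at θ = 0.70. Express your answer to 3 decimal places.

P = 1/(1+e^{-1.9000}) = 0.8699
P(1−P) = 0.8699 × 0.1301 = 0.1132
I = P(1−P) = 0.11318

0.113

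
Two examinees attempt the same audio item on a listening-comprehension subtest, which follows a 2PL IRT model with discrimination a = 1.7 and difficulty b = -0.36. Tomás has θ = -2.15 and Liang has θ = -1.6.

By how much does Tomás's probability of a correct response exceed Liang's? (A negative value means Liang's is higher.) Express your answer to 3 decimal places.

P(θ) = 1 / (1 + exp(−a(θ − b)))
P(Tomás) = 0.0455  [exponent -3.0430]
P(Liang) = 0.1083  [exponent -2.1080]
Difference = 0.0455 − 0.1083 = -0.0628

-0.063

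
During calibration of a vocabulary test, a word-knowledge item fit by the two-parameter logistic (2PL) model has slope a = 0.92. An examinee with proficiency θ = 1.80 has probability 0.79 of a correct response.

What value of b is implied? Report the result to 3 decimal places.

0.360

P(θ) = 1 / (1 + exp(−a(θ − b)))
logit(0.79) = ln(0.79/0.21) = 1.3249
b = θ − logit/(a) = 1.80 − 1.3249/0.9200 = 0.3599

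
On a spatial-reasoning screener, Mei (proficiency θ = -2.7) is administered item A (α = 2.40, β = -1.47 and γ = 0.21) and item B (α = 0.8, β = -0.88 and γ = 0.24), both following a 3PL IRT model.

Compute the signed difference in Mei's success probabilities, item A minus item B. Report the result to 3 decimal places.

-0.134

P(θ) = γ + (1 − γ) · 1 / (1 + exp(−α(θ − β)))
P_A = 0.2492
P_B = 0.3837
P_A − P_B = -0.1345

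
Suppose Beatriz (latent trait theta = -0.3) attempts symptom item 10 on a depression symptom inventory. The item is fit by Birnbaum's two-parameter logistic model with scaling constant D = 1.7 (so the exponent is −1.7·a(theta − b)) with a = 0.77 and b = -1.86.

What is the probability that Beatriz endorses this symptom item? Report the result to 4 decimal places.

P(theta) = 1 / (1 + exp(−D·a(theta − b)))
Exponent: 1.7 × 0.77 × (-0.3 − (-1.86)) = 2.0420
1/(1 + e^{-2.0420}) = 0.8851
P = 0.8851

0.8851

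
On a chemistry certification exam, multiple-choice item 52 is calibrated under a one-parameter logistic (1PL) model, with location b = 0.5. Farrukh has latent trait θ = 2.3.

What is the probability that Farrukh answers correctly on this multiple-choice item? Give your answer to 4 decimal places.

P(θ) = 1 / (1 + exp(−(θ − b)))
Exponent: (2.3 − 0.5) = 1.8000
1/(1 + e^{-1.8000}) = 0.8581
P = 0.8581

0.8581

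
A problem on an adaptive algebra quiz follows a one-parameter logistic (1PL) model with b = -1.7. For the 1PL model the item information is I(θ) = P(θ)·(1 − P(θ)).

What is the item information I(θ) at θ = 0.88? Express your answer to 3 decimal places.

P = 1/(1+e^{-2.5800}) = 0.9296
P(1−P) = 0.9296 × 0.0704 = 0.0655
I = P(1−P) = 0.06548

0.065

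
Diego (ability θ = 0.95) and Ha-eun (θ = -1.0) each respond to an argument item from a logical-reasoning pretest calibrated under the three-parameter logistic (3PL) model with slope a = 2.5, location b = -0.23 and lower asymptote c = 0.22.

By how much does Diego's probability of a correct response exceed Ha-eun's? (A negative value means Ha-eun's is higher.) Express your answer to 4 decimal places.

0.6419

P(θ) = c + (1 − c) · 1 / (1 + exp(−a(θ − b)))
P(Diego) = 0.9612  [exponent 2.9500]
P(Ha-eun) = 0.3193  [exponent -1.9250]
Difference = 0.9612 − 0.3193 = 0.6419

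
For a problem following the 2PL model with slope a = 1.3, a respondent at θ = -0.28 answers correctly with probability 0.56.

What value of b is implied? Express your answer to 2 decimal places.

-0.47

P(θ) = 1 / (1 + exp(−a(θ − b)))
logit(0.56) = ln(0.56/0.44) = 0.2412
b = θ − logit/(a) = -0.28 − 0.2412/1.3000 = -0.4655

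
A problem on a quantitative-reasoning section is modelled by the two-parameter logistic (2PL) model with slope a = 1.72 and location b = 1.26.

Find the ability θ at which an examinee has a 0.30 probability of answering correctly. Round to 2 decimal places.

0.77

P(θ) = 1 / (1 + exp(−a(θ − b)))
logit = ln(0.3000/0.7000) = -0.8473
θ = b + logit/(a) = 1.26 + (-0.8473)/1.7200 = 0.7674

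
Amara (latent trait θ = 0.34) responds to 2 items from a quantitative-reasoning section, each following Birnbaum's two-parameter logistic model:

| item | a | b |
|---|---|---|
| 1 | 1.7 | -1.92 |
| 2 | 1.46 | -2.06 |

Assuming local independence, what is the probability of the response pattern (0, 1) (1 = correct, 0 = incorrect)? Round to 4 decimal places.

0.0204

P(θ) = 1 / (1 + exp(−a(θ − b)))
P_1 = 1/(1+e^{-3.8420}) = 0.9790
P_2 = 1/(1+e^{-3.5040}) = 0.9708
L = (1−P_1) × P_2 = 0.0210 × 0.9708 = 0.02039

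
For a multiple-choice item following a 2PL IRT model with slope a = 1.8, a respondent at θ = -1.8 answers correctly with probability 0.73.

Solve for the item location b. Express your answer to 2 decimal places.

-2.35

P(θ) = 1 / (1 + exp(−a(θ − b)))
logit(0.73) = ln(0.73/0.27) = 0.9946
b = θ − logit/(a) = -1.8 − 0.9946/1.8000 = -2.3526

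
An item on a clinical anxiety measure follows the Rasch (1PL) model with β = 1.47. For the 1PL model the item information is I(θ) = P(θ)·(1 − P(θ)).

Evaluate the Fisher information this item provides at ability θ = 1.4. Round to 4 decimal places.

P = 1/(1+e^{0.0700}) = 0.4825
P(1−P) = 0.4825 × 0.5175 = 0.2497
I = P(1−P) = 0.24969

0.2497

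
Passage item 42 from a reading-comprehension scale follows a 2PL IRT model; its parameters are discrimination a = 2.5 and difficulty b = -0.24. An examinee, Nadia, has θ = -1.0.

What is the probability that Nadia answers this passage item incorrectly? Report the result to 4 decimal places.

0.8699

P(θ) = 1 / (1 + exp(−a(θ − b)))
Exponent: 2.5 × (-1.0 − (-0.24)) = -1.9000
1/(1 + e^{1.9000}) = 0.1301
P(incorrect) = 1 − 0.1301 = 0.8699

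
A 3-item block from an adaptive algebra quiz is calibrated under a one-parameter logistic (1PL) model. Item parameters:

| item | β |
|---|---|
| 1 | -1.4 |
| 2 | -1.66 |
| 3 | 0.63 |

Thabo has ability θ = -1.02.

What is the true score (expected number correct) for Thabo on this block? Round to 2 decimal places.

1.41

P(θ) = 1 / (1 + exp(−(θ − β)))
P_1 = 1/(1+e^{-0.3800}) = 0.5939
P_2 = 1/(1+e^{-0.6400}) = 0.6548
P_3 = 1/(1+e^{1.6500}) = 0.1611
E[score] = 0.5939 + 0.6548 + 0.1611 = 1.4097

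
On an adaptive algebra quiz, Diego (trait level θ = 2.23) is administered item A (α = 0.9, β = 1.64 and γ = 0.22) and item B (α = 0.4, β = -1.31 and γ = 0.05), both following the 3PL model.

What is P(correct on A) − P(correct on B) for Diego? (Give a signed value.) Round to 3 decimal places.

P(θ) = γ + (1 − γ) · 1 / (1 + exp(−α(θ − β)))
P_A = 0.7112
P_B = 0.8145
P_A − P_B = -0.1033

-0.103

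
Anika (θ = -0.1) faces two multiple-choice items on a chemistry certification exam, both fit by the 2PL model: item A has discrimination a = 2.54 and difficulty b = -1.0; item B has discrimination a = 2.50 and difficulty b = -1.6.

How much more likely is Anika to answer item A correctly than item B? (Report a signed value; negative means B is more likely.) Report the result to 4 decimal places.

P(θ) = 1 / (1 + exp(−a(θ − b)))
P_A = 0.9077
P_B = 0.9770
P_A − P_B = -0.0693

-0.0693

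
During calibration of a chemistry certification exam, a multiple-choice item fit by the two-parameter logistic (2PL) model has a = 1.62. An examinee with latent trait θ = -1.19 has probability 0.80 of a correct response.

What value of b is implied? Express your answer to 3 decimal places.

P(θ) = 1 / (1 + exp(−a(θ − b)))
logit(0.80) = ln(0.80/0.20) = 1.3863
b = θ − logit/(a) = -1.19 − 1.3863/1.6200 = -2.0457

-2.046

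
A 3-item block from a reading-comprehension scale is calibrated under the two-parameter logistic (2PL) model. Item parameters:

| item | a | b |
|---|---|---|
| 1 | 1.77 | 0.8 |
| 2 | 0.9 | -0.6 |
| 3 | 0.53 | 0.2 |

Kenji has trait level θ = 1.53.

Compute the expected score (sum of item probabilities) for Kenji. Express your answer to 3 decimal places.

2.326

P(θ) = 1 / (1 + exp(−a(θ − b)))
P_1 = 1/(1+e^{-1.2921}) = 0.7845
P_2 = 1/(1+e^{-1.9170}) = 0.8718
P_3 = 1/(1+e^{-0.7049}) = 0.6693
E[score] = 0.7845 + 0.8718 + 0.6693 = 2.3256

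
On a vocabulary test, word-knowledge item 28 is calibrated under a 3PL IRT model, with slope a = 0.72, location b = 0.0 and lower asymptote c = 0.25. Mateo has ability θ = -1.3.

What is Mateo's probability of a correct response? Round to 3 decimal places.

P(θ) = c + (1 − c) · 1 / (1 + exp(−a(θ − b)))
Exponent: 0.72 × (-1.3 − 0.0) = -0.9360
1/(1 + e^{0.9360}) = 0.2817
P = 0.25 + 0.75 × 0.2817 = 0.4613

0.461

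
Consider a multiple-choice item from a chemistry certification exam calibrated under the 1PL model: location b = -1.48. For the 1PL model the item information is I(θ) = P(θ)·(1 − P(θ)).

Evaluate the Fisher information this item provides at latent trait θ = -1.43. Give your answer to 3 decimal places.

P = 1/(1+e^{-0.0500}) = 0.5125
P(1−P) = 0.5125 × 0.4875 = 0.2498
I = P(1−P) = 0.24984

0.250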